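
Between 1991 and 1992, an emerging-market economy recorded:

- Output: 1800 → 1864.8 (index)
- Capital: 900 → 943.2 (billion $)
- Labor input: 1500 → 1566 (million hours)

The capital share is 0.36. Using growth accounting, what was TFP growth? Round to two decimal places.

Output growth = (1864.8 − 1800) / 1800 = 3.6%.
Capital growth = (943.2 − 900) / 900 = 4.8%.
Labor input growth = (1566 − 1500) / 1500 = 4.4%.
Labor's share = 1 − 0.36 = 0.64.
Capital: 0.36 × 4.8 = 1.728 pp.
Labor input: 0.64 × 4.4 = 2.816 pp.
TFP growth = 3.6 − 4.544 = -0.944%.

-0.94%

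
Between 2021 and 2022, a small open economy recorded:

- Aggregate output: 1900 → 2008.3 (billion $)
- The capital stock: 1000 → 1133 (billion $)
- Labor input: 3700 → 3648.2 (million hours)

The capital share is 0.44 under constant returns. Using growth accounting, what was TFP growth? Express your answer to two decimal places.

Aggregate output growth = (2008.3 − 1900) / 1900 = 5.7%.
The capital stock growth = (1133 − 1000) / 1000 = 13.3%.
Labor input growth = (3648.2 − 3700) / 3700 = -1.4%.
Labor's share = 1 − 0.44 = 0.56.
The capital stock: 0.44 × 13.3 = 5.852 pp.
Labor input: 0.56 × (-1.4) = -0.784 pp.
TFP growth = 5.7 − 5.068 = 0.632%.

TFP grew 0.63%.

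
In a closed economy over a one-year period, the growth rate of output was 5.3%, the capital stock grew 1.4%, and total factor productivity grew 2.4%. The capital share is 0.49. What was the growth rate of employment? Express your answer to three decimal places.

Employment grew 4.341%.

Labor's share = 1 − 0.49 = 0.51.
gY = gA + 0.49×1.4 + 0.51×g.
0.51×g = 5.3 − 2.4 − 0.686 = 2.214.
g = 2.214 / 0.51 = 4.34118%.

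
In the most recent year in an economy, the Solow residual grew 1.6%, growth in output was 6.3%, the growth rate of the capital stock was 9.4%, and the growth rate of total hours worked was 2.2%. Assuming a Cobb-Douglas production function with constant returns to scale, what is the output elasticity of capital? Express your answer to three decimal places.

0.347

gY = gA + α·gK + (1−α)·gL, so gY − gA − gL = α(gK − gL).
6.3 − 1.6 − 2.2 = α × (9.4 − 2.2).
2.5 = 7.2 α, so α = 0.34722.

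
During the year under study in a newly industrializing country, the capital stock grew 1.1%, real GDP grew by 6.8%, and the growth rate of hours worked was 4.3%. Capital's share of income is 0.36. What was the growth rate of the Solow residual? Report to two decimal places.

Labor's share = 1 − 0.36 = 0.64.
The capital stock: 0.36 × 1.1 = 0.396 pp.
Hours worked: 0.64 × 4.3 = 2.752 pp.
TFP growth = 6.8 − 3.148 = 3.652%.

The Solow residual grew 3.65%.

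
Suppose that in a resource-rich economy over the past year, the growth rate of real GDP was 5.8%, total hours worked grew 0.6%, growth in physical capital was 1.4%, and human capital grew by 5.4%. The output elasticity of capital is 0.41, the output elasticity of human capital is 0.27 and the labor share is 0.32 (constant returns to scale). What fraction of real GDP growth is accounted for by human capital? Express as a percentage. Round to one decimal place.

Human capital contributed 0.27 × 5.4 = 1.458 pp.
Share of growth = 1.458 / 5.8 × 100 = 25.138%.

25.1%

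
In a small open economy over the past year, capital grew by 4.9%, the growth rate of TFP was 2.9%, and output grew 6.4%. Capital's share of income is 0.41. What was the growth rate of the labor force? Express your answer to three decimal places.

2.527%

Labor's share = 1 − 0.41 = 0.59.
gY = gA + 0.41×4.9 + 0.59×g.
0.59×g = 6.4 − 2.9 − 2.009 = 1.491.
g = 1.491 / 0.59 = 2.52712%.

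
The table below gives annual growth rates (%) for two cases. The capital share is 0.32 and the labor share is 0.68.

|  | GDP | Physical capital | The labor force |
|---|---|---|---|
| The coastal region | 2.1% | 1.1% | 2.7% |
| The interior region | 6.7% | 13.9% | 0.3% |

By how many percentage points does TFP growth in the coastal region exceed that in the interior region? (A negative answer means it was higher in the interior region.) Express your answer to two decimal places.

Labor's share = 1 − 0.32 = 0.68.
The coastal region: TFP = 2.1 − 0.352 − 1.836 = -0.088%.
The interior region: TFP = 6.7 − 4.448 − 0.204 = 2.048%.
Difference = -0.088 − (2.048) = -2.136 pp.

-2.14 percentage points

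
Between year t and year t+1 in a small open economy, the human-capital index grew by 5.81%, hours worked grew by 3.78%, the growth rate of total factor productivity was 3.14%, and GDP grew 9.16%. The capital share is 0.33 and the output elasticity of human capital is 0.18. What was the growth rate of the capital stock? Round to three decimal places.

Labor's share = 1 − 0.33 − 0.18 = 0.49.
gY = gA + 0.18×5.81 + 0.49×3.78 + 0.33×g.
0.33×g = 9.16 − 3.14 − 2.898 = 3.122.
g = 3.122 / 0.33 = 9.46061%.

9.461%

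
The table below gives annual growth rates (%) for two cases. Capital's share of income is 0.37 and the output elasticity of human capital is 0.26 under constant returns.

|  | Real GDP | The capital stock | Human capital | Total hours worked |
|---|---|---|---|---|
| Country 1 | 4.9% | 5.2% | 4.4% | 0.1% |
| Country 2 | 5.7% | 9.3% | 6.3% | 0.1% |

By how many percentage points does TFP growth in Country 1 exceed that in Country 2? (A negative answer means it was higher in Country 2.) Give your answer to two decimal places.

1.21 percentage points

Labor's share = 1 − 0.37 − 0.26 = 0.37.
Country 1: TFP = 4.9 − 1.924 − 1.144 − 0.037 = 1.795%.
Country 2: TFP = 5.7 − 3.441 − 1.638 − 0.037 = 0.584%.
Difference = 1.795 − (0.584) = 1.211 pp.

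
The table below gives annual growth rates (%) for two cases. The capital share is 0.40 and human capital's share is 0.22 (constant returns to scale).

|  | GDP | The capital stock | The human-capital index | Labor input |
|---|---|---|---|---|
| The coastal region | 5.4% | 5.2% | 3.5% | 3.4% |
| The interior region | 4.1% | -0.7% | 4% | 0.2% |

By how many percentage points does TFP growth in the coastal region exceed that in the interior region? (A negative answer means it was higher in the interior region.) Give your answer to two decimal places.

-2.17 percentage points

Labor's share = 1 − 0.4 − 0.22 = 0.38.
The coastal region: TFP = 5.4 − 2.08 − 0.77 − 1.292 = 1.258%.
The interior region: TFP = 4.1 + 0.28 − 0.88 − 0.076 = 3.424%.
Difference = 1.258 − (3.424) = -2.166 pp.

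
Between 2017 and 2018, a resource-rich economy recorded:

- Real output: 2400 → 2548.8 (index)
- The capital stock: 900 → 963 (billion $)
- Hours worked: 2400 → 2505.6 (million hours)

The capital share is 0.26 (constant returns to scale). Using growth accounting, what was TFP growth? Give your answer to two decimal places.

Real output growth = (2548.8 − 2400) / 2400 = 6.2%.
The capital stock growth = (963 − 900) / 900 = 7%.
Hours worked growth = (2505.6 − 2400) / 2400 = 4.4%.
Labor's share = 1 − 0.26 = 0.74.
The capital stock: 0.26 × 7 = 1.82 pp.
Hours worked: 0.74 × 4.4 = 3.256 pp.
TFP growth = 6.2 − 5.076 = 1.124%.

1.12%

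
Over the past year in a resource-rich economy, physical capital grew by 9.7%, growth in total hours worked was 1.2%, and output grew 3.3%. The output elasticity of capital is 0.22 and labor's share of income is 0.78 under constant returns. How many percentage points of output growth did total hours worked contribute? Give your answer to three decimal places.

Labor's share = 1 − 0.22 = 0.78.
Contribution = share × growth = 0.78 × 1.2 = 0.936 pp.

0.936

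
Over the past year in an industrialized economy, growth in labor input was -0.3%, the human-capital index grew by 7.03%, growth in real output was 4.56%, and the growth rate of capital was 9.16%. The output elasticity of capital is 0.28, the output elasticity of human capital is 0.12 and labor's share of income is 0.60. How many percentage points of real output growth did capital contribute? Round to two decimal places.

Contribution = share × growth = 0.28 × 9.16 = 2.5648 pp.

2.56 pp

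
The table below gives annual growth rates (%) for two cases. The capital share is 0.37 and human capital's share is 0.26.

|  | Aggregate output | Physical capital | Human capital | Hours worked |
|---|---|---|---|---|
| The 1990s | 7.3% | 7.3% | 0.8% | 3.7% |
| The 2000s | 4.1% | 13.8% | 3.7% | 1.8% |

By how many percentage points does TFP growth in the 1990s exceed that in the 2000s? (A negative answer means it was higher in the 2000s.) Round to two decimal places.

Labor's share = 1 − 0.37 − 0.26 = 0.37.
The 1990s: TFP = 7.3 − 2.701 − 0.208 − 1.369 = 3.022%.
The 2000s: TFP = 4.1 − 5.106 − 0.962 − 0.666 = -2.634%.
Difference = 3.022 − (-2.634) = 5.656 pp.

5.66 percentage points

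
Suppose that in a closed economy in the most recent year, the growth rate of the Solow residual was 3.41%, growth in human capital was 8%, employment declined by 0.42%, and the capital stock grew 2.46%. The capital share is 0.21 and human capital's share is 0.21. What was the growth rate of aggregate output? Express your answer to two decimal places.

5.36%

Labor's share = 1 − 0.21 − 0.21 = 0.58.
The capital stock: 0.21 × 2.46 = 0.5166 pp.
Human capital: 0.21 × 8 = 1.68 pp.
Employment: 0.58 × (-0.42) = -0.2436 pp.
Output growth = 3.41 + 1.953 = 5.363%.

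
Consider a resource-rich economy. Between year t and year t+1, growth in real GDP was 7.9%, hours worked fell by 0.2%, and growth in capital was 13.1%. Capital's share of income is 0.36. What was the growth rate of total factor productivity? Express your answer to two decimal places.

Labor's share = 1 − 0.36 = 0.64.
Capital: 0.36 × 13.1 = 4.716 pp.
Hours worked: 0.64 × (-0.2) = -0.128 pp.
TFP growth = 7.9 − 4.588 = 3.312%.

Total factor productivity grew 3.31%.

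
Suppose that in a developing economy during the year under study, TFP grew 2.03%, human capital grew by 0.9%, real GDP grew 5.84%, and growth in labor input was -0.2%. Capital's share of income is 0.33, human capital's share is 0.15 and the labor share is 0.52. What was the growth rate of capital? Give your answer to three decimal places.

Capital grew 11.452%.

Labor's share = 1 − 0.33 − 0.15 = 0.52.
gY = gA + 0.15×0.9 + 0.52×(-0.2) + 0.33×g.
0.33×g = 5.84 − 2.03 − 0.031 = 3.779.
g = 3.779 / 0.33 = 11.45152%.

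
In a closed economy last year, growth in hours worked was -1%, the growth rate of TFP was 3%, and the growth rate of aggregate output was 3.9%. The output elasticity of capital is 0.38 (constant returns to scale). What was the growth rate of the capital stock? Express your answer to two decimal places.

Labor's share = 1 − 0.38 = 0.62.
gY = gA + 0.62×(-1) + 0.38×g.
0.38×g = 3.9 − 3 + 0.62 = 1.52.
g = 1.52 / 0.38 = 4%.

4.00%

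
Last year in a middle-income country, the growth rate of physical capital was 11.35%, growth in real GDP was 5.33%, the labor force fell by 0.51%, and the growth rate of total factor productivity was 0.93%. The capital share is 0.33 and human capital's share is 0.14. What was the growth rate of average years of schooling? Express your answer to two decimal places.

Labor's share = 1 − 0.33 − 0.14 = 0.53.
gY = gA + 0.33×11.35 + 0.53×(-0.51) + 0.14×g.
0.14×g = 5.33 − 0.93 − 3.4752 = 0.9248.
g = 0.9248 / 0.14 = 6.6057%.

Average years of schooling growth was 6.61%.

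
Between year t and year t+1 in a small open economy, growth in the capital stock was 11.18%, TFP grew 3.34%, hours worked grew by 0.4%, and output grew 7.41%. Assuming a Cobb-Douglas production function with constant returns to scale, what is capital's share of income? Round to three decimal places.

Capital's share of income is 0.340.

gY = gA + α·gK + (1−α)·gL, so gY − gA − gL = α(gK − gL).
7.41 − 3.34 − 0.4 = α × (11.18 − 0.4).
3.67 = 10.78 α, so α = 0.34045.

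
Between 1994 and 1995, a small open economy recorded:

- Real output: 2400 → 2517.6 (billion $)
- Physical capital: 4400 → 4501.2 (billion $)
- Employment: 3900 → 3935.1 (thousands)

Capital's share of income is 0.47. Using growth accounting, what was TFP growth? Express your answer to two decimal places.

Real output growth = (2517.6 − 2400) / 2400 = 4.9%.
Physical capital growth = (4501.2 − 4400) / 4400 = 2.3%.
Employment growth = (3935.1 − 3900) / 3900 = 0.9%.
Labor's share = 1 − 0.47 = 0.53.
Physical capital: 0.47 × 2.3 = 1.081 pp.
Employment: 0.53 × 0.9 = 0.477 pp.
TFP growth = 4.9 − 1.558 = 3.342%.

3.34%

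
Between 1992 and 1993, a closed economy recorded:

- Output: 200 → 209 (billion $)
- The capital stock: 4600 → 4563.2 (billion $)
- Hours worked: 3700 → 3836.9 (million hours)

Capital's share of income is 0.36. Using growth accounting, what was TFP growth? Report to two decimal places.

Output growth = (209 − 200) / 200 = 4.5%.
The capital stock growth = (4563.2 − 4600) / 4600 = -0.8%.
Hours worked growth = (3836.9 − 3700) / 3700 = 3.7%.
Labor's share = 1 − 0.36 = 0.64.
The capital stock: 0.36 × (-0.8) = -0.288 pp.
Hours worked: 0.64 × 3.7 = 2.368 pp.
TFP growth = 4.5 − 2.08 = 2.42%.

2.42%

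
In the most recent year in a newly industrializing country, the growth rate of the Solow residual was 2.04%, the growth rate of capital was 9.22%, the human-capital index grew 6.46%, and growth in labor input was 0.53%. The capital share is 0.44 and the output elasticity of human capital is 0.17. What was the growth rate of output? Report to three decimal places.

Output grew 7.402%.

Labor's share = 1 − 0.44 − 0.17 = 0.39.
Capital: 0.44 × 9.22 = 4.0568 pp.
The human-capital index: 0.17 × 6.46 = 1.0982 pp.
Labor input: 0.39 × 0.53 = 0.2067 pp.
Output growth = 2.04 + 5.3617 = 7.4017%.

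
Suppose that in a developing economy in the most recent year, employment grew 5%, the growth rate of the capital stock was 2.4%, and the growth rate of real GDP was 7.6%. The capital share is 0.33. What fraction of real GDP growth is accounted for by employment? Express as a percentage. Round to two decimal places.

Labor's share = 1 − 0.33 = 0.67.
Employment contributed 0.67 × 5 = 3.35 pp.
Share of growth = 3.35 / 7.6 × 100 = 44.0789%.

Employment accounted for 44.08% of growth.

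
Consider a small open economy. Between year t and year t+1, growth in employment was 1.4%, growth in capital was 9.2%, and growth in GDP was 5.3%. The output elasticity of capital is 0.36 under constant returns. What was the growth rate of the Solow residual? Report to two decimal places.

1.09%

Labor's share = 1 − 0.36 = 0.64.
Capital: 0.36 × 9.2 = 3.312 pp.
Employment: 0.64 × 1.4 = 0.896 pp.
TFP growth = 5.3 − 4.208 = 1.092%.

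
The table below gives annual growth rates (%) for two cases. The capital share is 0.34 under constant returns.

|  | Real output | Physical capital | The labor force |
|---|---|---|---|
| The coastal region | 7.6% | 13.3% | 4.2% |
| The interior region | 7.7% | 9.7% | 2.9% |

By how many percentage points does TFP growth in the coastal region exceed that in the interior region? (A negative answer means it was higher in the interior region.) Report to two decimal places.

Labor's share = 1 − 0.34 = 0.66.
The coastal region: TFP = 7.6 − 4.522 − 2.772 = 0.306%.
The interior region: TFP = 7.7 − 3.298 − 1.914 = 2.488%.
Difference = 0.306 − (2.488) = -2.182 pp.

-2.18 percentage points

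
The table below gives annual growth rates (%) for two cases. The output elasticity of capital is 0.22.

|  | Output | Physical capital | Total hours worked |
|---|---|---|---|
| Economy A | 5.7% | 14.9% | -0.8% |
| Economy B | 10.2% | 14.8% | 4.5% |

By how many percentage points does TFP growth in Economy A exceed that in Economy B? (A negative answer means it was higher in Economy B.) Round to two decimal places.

Labor's share = 1 − 0.22 = 0.78.
Economy A: TFP = 5.7 − 3.278 + 0.624 = 3.046%.
Economy B: TFP = 10.2 − 3.256 − 3.51 = 3.434%.
Difference = 3.046 − (3.434) = -0.388 pp.

-0.39 percentage points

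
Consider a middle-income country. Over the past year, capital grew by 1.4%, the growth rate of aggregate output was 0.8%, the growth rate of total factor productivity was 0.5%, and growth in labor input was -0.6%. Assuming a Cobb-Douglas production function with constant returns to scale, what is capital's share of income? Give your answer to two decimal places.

gY = gA + α·gK + (1−α)·gL, so gY − gA − gL = α(gK − gL).
0.8 − 0.5 + 0.6 = α × (1.4 − (-0.6)).
0.9 = 2 α, so α = 0.45.

0.45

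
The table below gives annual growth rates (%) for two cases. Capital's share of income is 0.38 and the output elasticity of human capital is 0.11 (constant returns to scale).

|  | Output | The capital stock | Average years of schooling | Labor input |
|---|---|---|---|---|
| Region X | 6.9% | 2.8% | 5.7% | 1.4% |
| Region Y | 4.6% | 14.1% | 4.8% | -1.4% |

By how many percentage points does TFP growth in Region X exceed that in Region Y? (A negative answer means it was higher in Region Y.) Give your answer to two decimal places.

5.07 percentage points

Labor's share = 1 − 0.38 − 0.11 = 0.51.
Region X: TFP = 6.9 − 1.064 − 0.627 − 0.714 = 4.495%.
Region Y: TFP = 4.6 − 5.358 − 0.528 + 0.714 = -0.572%.
Difference = 4.495 − (-0.572) = 5.067 pp.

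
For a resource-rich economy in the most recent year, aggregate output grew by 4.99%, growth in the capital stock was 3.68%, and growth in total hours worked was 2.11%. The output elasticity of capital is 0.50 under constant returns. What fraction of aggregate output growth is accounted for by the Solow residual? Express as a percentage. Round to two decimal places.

Labor's share = 1 − 0.5 = 0.5.
The capital stock: 0.5 × 3.68 = 1.84 pp.
Total hours worked: 0.5 × 2.11 = 1.055 pp.
TFP growth = 4.99 − 2.895 = 2.095%.
TFP share of growth = 2.095 / 4.99 × 100 = 41.984%.

41.98%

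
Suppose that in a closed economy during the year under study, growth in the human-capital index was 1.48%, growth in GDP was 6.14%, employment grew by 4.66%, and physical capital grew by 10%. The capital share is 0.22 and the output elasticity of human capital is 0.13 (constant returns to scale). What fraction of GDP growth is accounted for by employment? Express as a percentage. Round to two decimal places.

Labor's share = 1 − 0.22 − 0.13 = 0.65.
Employment contributed 0.65 × 4.66 = 3.029 pp.
Share of growth = 3.029 / 6.14 × 100 = 49.3322%.

49.33%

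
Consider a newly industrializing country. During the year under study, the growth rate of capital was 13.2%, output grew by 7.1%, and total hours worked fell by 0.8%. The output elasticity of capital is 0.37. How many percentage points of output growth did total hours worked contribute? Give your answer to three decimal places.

-0.504 pp

Labor's share = 1 − 0.37 = 0.63.
Contribution = share × growth = 0.63 × (-0.8) = -0.504 pp.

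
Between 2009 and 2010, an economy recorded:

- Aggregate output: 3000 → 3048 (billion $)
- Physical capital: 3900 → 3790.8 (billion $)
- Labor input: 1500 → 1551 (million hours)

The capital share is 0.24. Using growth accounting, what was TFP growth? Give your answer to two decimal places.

-0.31%

Aggregate output growth = (3048 − 3000) / 3000 = 1.6%.
Physical capital growth = (3790.8 − 3900) / 3900 = -2.8%.
Labor input growth = (1551 − 1500) / 1500 = 3.4%.
Labor's share = 1 − 0.24 = 0.76.
Physical capital: 0.24 × (-2.8) = -0.672 pp.
Labor input: 0.76 × 3.4 = 2.584 pp.
TFP growth = 1.6 − 1.912 = -0.312%.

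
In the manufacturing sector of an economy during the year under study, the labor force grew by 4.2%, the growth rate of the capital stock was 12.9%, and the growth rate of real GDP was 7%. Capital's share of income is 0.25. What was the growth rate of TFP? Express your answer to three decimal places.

TFP growth was 0.625%.

Labor's share = 1 − 0.25 = 0.75.
The capital stock: 0.25 × 12.9 = 3.225 pp.
The labor force: 0.75 × 4.2 = 3.15 pp.
TFP growth = 7 − 6.375 = 0.625%.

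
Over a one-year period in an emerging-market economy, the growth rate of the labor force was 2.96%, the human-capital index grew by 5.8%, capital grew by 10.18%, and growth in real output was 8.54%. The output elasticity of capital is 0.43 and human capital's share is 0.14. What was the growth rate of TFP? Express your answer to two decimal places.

Labor's share = 1 − 0.43 − 0.14 = 0.43.
Capital: 0.43 × 10.18 = 4.3774 pp.
The human-capital index: 0.14 × 5.8 = 0.812 pp.
The labor force: 0.43 × 2.96 = 1.2728 pp.
TFP growth = 8.54 − 6.4622 = 2.0778%.

TFP grew 2.08%.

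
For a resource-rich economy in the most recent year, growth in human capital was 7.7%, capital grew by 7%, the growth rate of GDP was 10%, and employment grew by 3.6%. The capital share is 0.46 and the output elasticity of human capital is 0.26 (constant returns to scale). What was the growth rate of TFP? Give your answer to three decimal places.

Labor's share = 1 − 0.46 − 0.26 = 0.28.
Capital: 0.46 × 7 = 3.22 pp.
Human capital: 0.26 × 7.7 = 2.002 pp.
Employment: 0.28 × 3.6 = 1.008 pp.
TFP growth = 10 − 6.23 = 3.77%.

3.770%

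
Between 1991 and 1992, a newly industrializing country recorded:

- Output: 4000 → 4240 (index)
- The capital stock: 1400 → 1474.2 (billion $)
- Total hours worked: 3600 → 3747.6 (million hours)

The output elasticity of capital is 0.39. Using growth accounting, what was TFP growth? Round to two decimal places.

Output growth = (4240 − 4000) / 4000 = 6%.
The capital stock growth = (1474.2 − 1400) / 1400 = 5.3%.
Total hours worked growth = (3747.6 − 3600) / 3600 = 4.1%.
Labor's share = 1 − 0.39 = 0.61.
The capital stock: 0.39 × 5.3 = 2.067 pp.
Total hours worked: 0.61 × 4.1 = 2.501 pp.
TFP growth = 6 − 4.568 = 1.432%.

1.43%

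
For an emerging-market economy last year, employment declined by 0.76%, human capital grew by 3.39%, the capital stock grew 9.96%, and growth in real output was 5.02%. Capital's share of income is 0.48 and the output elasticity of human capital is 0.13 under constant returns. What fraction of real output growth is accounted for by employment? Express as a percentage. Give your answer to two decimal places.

Employment accounted for -5.90% of growth.

Labor's share = 1 − 0.48 − 0.13 = 0.39.
Employment contributed 0.39 × (-0.76) = -0.2964 pp.
Share of growth = -0.2964 / 5.02 × 100 = -5.9044%.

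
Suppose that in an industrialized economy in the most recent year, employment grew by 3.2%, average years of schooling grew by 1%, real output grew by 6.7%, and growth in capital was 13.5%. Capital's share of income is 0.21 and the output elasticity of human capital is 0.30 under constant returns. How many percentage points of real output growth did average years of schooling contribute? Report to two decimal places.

0.30 percentage points

Contribution = share × growth = 0.3 × 1 = 0.3 pp.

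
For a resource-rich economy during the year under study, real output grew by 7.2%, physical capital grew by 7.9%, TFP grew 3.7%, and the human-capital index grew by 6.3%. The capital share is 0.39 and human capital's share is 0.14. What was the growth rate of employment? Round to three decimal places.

Labor's share = 1 − 0.39 − 0.14 = 0.47.
gY = gA + 0.39×7.9 + 0.14×6.3 + 0.47×g.
0.47×g = 7.2 − 3.7 − 3.963 = -0.463.
g = -0.463 / 0.47 = -0.98511%.

-0.985%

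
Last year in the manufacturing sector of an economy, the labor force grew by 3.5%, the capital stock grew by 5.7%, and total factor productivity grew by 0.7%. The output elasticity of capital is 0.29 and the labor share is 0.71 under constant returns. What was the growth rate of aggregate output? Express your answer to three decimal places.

Labor's share = 1 − 0.29 = 0.71.
The capital stock: 0.29 × 5.7 = 1.653 pp.
The labor force: 0.71 × 3.5 = 2.485 pp.
Output growth = 0.7 + 4.138 = 4.838%.

4.838%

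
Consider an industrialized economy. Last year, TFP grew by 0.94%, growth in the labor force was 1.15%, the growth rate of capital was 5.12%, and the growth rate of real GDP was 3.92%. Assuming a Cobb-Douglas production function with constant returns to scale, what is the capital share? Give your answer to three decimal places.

0.461

gY = gA + α·gK + (1−α)·gL, so gY − gA − gL = α(gK − gL).
3.92 − 0.94 − 1.15 = α × (5.12 − 1.15).
1.83 = 3.97 α, so α = 0.46096.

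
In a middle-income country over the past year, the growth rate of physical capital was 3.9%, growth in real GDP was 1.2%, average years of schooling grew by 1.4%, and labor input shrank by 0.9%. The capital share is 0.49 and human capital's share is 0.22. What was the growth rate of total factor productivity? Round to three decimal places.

Labor's share = 1 − 0.49 − 0.22 = 0.29.
Physical capital: 0.49 × 3.9 = 1.911 pp.
Average years of schooling: 0.22 × 1.4 = 0.308 pp.
Labor input: 0.29 × (-0.9) = -0.261 pp.
TFP growth = 1.2 − 1.958 = -0.758%.

-0.758%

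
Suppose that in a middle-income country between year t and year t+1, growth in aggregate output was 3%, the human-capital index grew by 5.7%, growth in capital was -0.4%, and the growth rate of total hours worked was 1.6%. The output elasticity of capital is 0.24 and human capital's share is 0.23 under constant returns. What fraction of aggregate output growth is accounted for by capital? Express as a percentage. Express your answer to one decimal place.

-3.2%

Capital contributed 0.24 × (-0.4) = -0.096 pp.
Share of growth = -0.096 / 3 × 100 = -3.2%.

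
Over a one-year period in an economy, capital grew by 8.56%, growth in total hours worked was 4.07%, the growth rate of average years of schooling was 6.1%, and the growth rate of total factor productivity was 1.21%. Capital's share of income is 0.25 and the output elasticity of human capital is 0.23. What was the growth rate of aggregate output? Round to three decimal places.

Labor's share = 1 − 0.25 − 0.23 = 0.52.
Capital: 0.25 × 8.56 = 2.14 pp.
Average years of schooling: 0.23 × 6.1 = 1.403 pp.
Total hours worked: 0.52 × 4.07 = 2.1164 pp.
Output growth = 1.21 + 5.6594 = 6.8694%.

6.869%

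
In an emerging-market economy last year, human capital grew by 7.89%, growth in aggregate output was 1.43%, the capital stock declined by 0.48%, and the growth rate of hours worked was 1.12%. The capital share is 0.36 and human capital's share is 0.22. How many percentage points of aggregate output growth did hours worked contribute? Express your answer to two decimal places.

Labor's share = 1 − 0.36 − 0.22 = 0.42.
Contribution = share × growth = 0.42 × 1.12 = 0.4704 pp.

0.47 percentage points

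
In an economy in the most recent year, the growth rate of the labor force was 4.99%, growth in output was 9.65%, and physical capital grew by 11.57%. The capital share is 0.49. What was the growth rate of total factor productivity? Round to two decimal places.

Labor's share = 1 − 0.49 = 0.51.
Physical capital: 0.49 × 11.57 = 5.6693 pp.
The labor force: 0.51 × 4.99 = 2.5449 pp.
TFP growth = 9.65 − 8.2142 = 1.4358%.

1.44%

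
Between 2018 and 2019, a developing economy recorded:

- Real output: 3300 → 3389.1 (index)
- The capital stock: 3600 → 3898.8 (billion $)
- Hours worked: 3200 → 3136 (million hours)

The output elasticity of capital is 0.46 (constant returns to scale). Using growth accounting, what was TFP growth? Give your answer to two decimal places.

Real output growth = (3389.1 − 3300) / 3300 = 2.7%.
The capital stock growth = (3898.8 − 3600) / 3600 = 8.3%.
Hours worked growth = (3136 − 3200) / 3200 = -2%.
Labor's share = 1 − 0.46 = 0.54.
The capital stock: 0.46 × 8.3 = 3.818 pp.
Hours worked: 0.54 × (-2) = -1.08 pp.
TFP growth = 2.7 − 2.738 = -0.038%.

-0.04%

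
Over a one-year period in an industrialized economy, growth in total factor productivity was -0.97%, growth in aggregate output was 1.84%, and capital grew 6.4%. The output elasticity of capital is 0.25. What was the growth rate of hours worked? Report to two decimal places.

Labor's share = 1 − 0.25 = 0.75.
gY = gA + 0.25×6.4 + 0.75×g.
0.75×g = 1.84 + 0.97 − 1.6 = 1.21.
g = 1.21 / 0.75 = 1.6133%.

Hours worked grew 1.61%.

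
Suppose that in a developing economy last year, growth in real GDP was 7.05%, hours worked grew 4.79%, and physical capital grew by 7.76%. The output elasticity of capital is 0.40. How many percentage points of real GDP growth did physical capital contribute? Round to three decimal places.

Contribution = share × growth = 0.4 × 7.76 = 3.104 pp.

3.104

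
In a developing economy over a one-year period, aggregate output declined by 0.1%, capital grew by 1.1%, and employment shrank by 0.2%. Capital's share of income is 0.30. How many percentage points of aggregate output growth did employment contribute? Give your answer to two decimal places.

-0.14 pp

Labor's share = 1 − 0.3 = 0.7.
Contribution = share × growth = 0.7 × (-0.2) = -0.14 pp.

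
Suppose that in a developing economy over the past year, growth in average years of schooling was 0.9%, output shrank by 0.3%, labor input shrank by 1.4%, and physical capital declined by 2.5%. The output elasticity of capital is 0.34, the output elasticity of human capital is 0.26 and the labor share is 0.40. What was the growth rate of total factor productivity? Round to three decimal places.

Total factor productivity grew 0.876%.

Labor's share = 1 − 0.34 − 0.26 = 0.4.
Physical capital: 0.34 × (-2.5) = -0.85 pp.
Average years of schooling: 0.26 × 0.9 = 0.234 pp.
Labor input: 0.4 × (-1.4) = -0.56 pp.
TFP growth = -0.3 + 1.176 = 0.876%.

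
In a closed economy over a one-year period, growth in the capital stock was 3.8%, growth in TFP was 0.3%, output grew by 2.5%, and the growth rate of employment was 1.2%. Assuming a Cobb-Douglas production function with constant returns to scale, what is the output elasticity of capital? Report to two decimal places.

gY = gA + α·gK + (1−α)·gL, so gY − gA − gL = α(gK − gL).
2.5 − 0.3 − 1.2 = α × (3.8 − 1.2).
1 = 2.6 α, so α = 0.3846.

The output elasticity of capital is 0.38.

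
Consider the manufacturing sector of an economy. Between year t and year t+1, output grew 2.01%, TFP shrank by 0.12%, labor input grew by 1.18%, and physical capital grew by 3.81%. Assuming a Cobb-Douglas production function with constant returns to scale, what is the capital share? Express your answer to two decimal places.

0.36

gY = gA + α·gK + (1−α)·gL, so gY − gA − gL = α(gK − gL).
2.01 + 0.12 − 1.18 = α × (3.81 − 1.18).
0.95 = 2.63 α, so α = 0.3612.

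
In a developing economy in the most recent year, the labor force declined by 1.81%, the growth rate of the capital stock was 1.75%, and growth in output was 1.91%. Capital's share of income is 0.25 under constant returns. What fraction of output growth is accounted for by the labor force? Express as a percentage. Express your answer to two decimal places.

The labor force accounted for -71.07% of growth.

Labor's share = 1 − 0.25 = 0.75.
The labor force contributed 0.75 × (-1.81) = -1.3575 pp.
Share of growth = -1.3575 / 1.91 × 100 = -71.0733%.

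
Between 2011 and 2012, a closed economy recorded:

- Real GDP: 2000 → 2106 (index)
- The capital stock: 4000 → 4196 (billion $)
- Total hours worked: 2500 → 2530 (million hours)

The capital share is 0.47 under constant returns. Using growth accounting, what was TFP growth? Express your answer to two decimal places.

Real GDP growth = (2106 − 2000) / 2000 = 5.3%.
The capital stock growth = (4196 − 4000) / 4000 = 4.9%.
Total hours worked growth = (2530 − 2500) / 2500 = 1.2%.
Labor's share = 1 − 0.47 = 0.53.
The capital stock: 0.47 × 4.9 = 2.303 pp.
Total hours worked: 0.53 × 1.2 = 0.636 pp.
TFP growth = 5.3 − 2.939 = 2.361%.

2.36%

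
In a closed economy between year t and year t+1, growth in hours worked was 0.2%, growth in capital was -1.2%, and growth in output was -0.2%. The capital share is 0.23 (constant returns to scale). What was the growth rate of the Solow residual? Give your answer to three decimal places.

Labor's share = 1 − 0.23 = 0.77.
Capital: 0.23 × (-1.2) = -0.276 pp.
Hours worked: 0.77 × 0.2 = 0.154 pp.
TFP growth = -0.2 + 0.122 = -0.078%.

-0.078%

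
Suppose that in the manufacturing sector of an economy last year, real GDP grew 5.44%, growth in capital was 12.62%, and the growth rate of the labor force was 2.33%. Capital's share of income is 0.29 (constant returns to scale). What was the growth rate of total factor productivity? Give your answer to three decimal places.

Labor's share = 1 − 0.29 = 0.71.
Capital: 0.29 × 12.62 = 3.6598 pp.
The labor force: 0.71 × 2.33 = 1.6543 pp.
TFP growth = 5.44 − 5.3141 = 0.1259%.

Total factor productivity grew 0.126%.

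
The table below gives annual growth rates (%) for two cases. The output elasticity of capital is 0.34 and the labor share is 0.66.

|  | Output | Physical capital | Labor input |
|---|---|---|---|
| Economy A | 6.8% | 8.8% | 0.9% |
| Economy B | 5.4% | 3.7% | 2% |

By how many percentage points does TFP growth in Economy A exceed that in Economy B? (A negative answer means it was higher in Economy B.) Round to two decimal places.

Labor's share = 1 − 0.34 = 0.66.
Economy A: TFP = 6.8 − 2.992 − 0.594 = 3.214%.
Economy B: TFP = 5.4 − 1.258 − 1.32 = 2.822%.
Difference = 3.214 − (2.822) = 0.392 pp.

0.39 percentage points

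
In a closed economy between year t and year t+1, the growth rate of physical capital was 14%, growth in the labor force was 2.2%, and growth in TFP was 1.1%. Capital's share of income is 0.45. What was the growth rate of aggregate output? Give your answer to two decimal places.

Labor's share = 1 − 0.45 = 0.55.
Physical capital: 0.45 × 14 = 6.3 pp.
The labor force: 0.55 × 2.2 = 1.21 pp.
Output growth = 1.1 + 7.51 = 8.61%.

Aggregate output growth was 8.61%.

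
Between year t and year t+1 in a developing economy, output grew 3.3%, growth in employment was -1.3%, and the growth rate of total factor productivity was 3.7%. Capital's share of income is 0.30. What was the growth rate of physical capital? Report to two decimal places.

Labor's share = 1 − 0.3 = 0.7.
gY = gA + 0.7×(-1.3) + 0.3×g.
0.3×g = 3.3 − 3.7 + 0.91 = 0.51.
g = 0.51 / 0.3 = 1.7%.

Physical capital grew 1.70%.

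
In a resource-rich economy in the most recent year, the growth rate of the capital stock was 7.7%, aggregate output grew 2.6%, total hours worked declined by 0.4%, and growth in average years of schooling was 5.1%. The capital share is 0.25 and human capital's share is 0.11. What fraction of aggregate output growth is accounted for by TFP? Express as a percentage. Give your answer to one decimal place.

14.2%

Labor's share = 1 − 0.25 − 0.11 = 0.64.
The capital stock: 0.25 × 7.7 = 1.925 pp.
Average years of schooling: 0.11 × 5.1 = 0.561 pp.
Total hours worked: 0.64 × (-0.4) = -0.256 pp.
TFP growth = 2.6 − 2.23 = 0.37%.
TFP share of growth = 0.37 / 2.6 × 100 = 14.231%.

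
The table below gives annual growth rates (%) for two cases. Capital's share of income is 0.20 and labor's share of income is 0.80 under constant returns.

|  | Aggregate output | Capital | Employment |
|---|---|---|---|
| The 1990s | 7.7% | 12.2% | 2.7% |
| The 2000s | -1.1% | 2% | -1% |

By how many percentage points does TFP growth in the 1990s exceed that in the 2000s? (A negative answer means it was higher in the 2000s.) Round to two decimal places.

Labor's share = 1 − 0.2 = 0.8.
The 1990s: TFP = 7.7 − 2.44 − 2.16 = 3.1%.
The 2000s: TFP = -1.1 − 0.4 + 0.8 = -0.7%.
Difference = 3.1 − (-0.7) = 3.8 pp.

3.80 percentage points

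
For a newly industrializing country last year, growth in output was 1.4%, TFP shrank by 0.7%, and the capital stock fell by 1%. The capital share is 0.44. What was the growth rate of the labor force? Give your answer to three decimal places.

4.536%

Labor's share = 1 − 0.44 = 0.56.
gY = gA + 0.44×(-1) + 0.56×g.
0.56×g = 1.4 + 0.7 + 0.44 = 2.54.
g = 2.54 / 0.56 = 4.53571%.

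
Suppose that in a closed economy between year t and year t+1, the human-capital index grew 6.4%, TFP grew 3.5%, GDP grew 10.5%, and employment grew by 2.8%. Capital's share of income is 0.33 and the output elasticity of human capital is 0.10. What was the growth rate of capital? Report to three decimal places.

Labor's share = 1 − 0.33 − 0.1 = 0.57.
gY = gA + 0.1×6.4 + 0.57×2.8 + 0.33×g.
0.33×g = 10.5 − 3.5 − 2.236 = 4.764.
g = 4.764 / 0.33 = 14.43636%.

14.436%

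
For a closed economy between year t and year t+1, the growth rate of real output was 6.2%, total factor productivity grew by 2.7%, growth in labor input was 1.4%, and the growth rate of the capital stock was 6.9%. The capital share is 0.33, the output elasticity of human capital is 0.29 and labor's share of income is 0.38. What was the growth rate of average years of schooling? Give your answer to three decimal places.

Labor's share = 1 − 0.33 − 0.29 = 0.38.
gY = gA + 0.33×6.9 + 0.38×1.4 + 0.29×g.
0.29×g = 6.2 − 2.7 − 2.809 = 0.691.
g = 0.691 / 0.29 = 2.38276%.

Average years of schooling growth was 2.383%.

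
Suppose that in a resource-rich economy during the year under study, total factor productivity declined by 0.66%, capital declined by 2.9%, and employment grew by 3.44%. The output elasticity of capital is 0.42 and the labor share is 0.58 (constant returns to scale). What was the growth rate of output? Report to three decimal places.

Output growth was 0.117%.

Labor's share = 1 − 0.42 = 0.58.
Capital: 0.42 × (-2.9) = -1.218 pp.
Employment: 0.58 × 3.44 = 1.9952 pp.
Output growth = -0.66 + 0.7772 = 0.1172%.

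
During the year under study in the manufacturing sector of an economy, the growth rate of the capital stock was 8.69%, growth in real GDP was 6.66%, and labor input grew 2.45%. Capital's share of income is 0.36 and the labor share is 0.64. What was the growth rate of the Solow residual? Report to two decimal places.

1.96%

Labor's share = 1 − 0.36 = 0.64.
The capital stock: 0.36 × 8.69 = 3.1284 pp.
Labor input: 0.64 × 2.45 = 1.568 pp.
TFP growth = 6.66 − 4.6964 = 1.9636%.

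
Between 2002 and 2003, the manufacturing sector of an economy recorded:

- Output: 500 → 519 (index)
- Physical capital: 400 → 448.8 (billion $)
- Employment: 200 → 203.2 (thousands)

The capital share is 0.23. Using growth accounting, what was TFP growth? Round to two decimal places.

-0.24%

Output growth = (519 − 500) / 500 = 3.8%.
Physical capital growth = (448.8 − 400) / 400 = 12.2%.
Employment growth = (203.2 − 200) / 200 = 1.6%.
Labor's share = 1 − 0.23 = 0.77.
Physical capital: 0.23 × 12.2 = 2.806 pp.
Employment: 0.77 × 1.6 = 1.232 pp.
TFP growth = 3.8 − 4.038 = -0.238%.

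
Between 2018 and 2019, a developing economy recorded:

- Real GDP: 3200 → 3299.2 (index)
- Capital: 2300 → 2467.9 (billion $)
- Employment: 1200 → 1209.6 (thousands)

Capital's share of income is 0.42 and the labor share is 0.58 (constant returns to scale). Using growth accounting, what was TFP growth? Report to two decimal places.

Real GDP growth = (3299.2 − 3200) / 3200 = 3.1%.
Capital growth = (2467.9 − 2300) / 2300 = 7.3%.
Employment growth = (1209.6 − 1200) / 1200 = 0.8%.
Labor's share = 1 − 0.42 = 0.58.
Capital: 0.42 × 7.3 = 3.066 pp.
Employment: 0.58 × 0.8 = 0.464 pp.
TFP growth = 3.1 − 3.53 = -0.43%.

-0.43%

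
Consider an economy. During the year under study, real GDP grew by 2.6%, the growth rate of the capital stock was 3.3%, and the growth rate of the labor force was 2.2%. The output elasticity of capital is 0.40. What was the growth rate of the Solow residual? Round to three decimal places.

-0.040%

Labor's share = 1 − 0.4 = 0.6.
The capital stock: 0.4 × 3.3 = 1.32 pp.
The labor force: 0.6 × 2.2 = 1.32 pp.
TFP growth = 2.6 − 2.64 = -0.04%.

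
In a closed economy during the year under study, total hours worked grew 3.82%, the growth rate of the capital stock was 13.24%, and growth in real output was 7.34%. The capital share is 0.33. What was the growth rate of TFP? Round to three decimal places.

Labor's share = 1 − 0.33 = 0.67.
The capital stock: 0.33 × 13.24 = 4.3692 pp.
Total hours worked: 0.67 × 3.82 = 2.5594 pp.
TFP growth = 7.34 − 6.9286 = 0.4114%.

TFP growth was 0.411%.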